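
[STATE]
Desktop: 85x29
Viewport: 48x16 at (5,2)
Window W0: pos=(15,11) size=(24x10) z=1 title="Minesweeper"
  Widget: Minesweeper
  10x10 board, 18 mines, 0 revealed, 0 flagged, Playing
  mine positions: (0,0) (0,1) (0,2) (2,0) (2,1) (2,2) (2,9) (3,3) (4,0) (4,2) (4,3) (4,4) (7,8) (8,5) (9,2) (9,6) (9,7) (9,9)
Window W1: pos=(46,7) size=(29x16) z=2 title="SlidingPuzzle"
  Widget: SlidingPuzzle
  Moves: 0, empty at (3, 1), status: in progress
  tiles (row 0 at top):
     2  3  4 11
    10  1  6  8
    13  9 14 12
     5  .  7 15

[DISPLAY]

                                                
                                                
                                                
                                                
                                                
                                         ┏━━━━━━
                                         ┃ Slidi
                                         ┠──────
                                         ┃┌────┬
          ┏━━━━━━━━━━━━━━━━━━━━━━┓       ┃│  2 │
          ┃ Minesweeper          ┃       ┃├────┼
          ┠──────────────────────┨       ┃│ 10 │
          ┃■■■■■■■■■■            ┃       ┃├────┼
          ┃■■■■■■■■■■            ┃       ┃│ 13 │
          ┃■■■■■■■■■■            ┃       ┃├────┼
          ┃■■■■■■■■■■            ┃       ┃│  5 │


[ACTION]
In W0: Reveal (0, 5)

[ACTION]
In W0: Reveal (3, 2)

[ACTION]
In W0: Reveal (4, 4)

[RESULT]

                                                
                                                
                                                
                                                
                                                
                                         ┏━━━━━━
                                         ┃ Slidi
                                         ┠──────
                                         ┃┌────┬
          ┏━━━━━━━━━━━━━━━━━━━━━━┓       ┃│  2 │
          ┃ Minesweeper          ┃       ┃├────┼
          ┠──────────────────────┨       ┃│ 10 │
          ┃✹✹✹1                  ┃       ┃├────┼
          ┃■■■2    11            ┃       ┃│ 13 │
          ┃✹✹✹21   1✹            ┃       ┃├────┼
          ┃■■5✹31  11            ┃       ┃│  5 │


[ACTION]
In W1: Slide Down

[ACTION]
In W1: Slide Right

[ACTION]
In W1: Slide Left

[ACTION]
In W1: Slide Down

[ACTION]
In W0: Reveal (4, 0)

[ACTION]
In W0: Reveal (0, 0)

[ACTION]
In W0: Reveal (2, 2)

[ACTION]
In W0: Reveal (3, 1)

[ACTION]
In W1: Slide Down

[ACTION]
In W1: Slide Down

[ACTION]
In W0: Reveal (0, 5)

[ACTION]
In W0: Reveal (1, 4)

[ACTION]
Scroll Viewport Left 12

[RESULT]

                                                
                                                
                                                
                                                
                                                
                                              ┏━
                                              ┃ 
                                              ┠─
                                              ┃┌
               ┏━━━━━━━━━━━━━━━━━━━━━━┓       ┃│
               ┃ Minesweeper          ┃       ┃├
               ┠──────────────────────┨       ┃│
               ┃✹✹✹1                  ┃       ┃├
               ┃■■■2    11            ┃       ┃│
               ┃✹✹✹21   1✹            ┃       ┃├
               ┃■■5✹31  11            ┃       ┃│


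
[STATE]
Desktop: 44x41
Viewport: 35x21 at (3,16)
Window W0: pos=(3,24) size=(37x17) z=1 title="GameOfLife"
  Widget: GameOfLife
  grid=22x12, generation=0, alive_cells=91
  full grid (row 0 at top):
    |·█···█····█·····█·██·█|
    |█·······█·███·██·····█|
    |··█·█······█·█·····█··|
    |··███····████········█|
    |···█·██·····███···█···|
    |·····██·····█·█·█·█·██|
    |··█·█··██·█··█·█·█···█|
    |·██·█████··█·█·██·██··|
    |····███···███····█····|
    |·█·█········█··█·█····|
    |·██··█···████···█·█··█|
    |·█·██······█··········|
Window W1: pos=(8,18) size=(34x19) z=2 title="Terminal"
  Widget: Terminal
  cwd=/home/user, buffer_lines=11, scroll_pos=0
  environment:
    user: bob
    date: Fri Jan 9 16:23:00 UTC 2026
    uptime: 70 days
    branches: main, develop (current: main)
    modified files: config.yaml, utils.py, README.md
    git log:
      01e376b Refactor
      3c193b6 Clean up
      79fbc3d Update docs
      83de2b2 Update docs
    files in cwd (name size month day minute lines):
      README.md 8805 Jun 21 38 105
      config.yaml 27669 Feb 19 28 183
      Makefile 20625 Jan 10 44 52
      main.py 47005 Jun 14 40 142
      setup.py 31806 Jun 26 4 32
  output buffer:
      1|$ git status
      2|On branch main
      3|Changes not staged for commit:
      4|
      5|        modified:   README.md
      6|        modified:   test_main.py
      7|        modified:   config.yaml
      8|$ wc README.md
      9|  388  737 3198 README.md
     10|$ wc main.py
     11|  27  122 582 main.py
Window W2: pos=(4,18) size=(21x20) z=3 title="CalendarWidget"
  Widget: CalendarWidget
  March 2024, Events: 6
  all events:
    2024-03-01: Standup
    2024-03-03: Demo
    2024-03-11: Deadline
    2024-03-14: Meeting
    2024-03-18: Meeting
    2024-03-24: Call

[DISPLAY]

                                   
                                   
 ┏━━━━━━━━━━━━━━━━━━━┓━━━━━━━━━━━━━
 ┃ CalendarWidget    ┃             
 ┠───────────────────┨─────────────
 ┃     March 2024    ┃             
 ┃Mo Tu We Th Fr Sa S┃             
 ┃             1*  2 ┃ed for commit
┏┃ 4  5  6  7  8  9 1┃             
┃┃11* 12 13 14* 15 16┃:   README.md
┠┃18* 19 20 21 22 23 ┃:   test_main
┃┃25 26 27 28 29 30 3┃:   config.ya
┃┃                   ┃             
┃┃                   ┃README.md    
┃┃                   ┃             
┃┃                   ┃in.py        
┃┃                   ┃             
┃┃                   ┃             
┃┃                   ┃             
┃┃                   ┃             
┃┃                   ┃━━━━━━━━━━━━━


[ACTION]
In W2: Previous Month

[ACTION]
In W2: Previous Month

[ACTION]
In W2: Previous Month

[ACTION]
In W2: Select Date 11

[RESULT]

                                   
                                   
 ┏━━━━━━━━━━━━━━━━━━━┓━━━━━━━━━━━━━
 ┃ CalendarWidget    ┃             
 ┠───────────────────┨─────────────
 ┃   December 2023   ┃             
 ┃Mo Tu We Th Fr Sa S┃             
 ┃             1  2  ┃ed for commit
┏┃ 4  5  6  7  8  9 1┃             
┃┃[11] 12 13 14 15 16┃:   README.md
┠┃18 19 20 21 22 23 2┃:   test_main
┃┃25 26 27 28 29 30 3┃:   config.ya
┃┃                   ┃             
┃┃                   ┃README.md    
┃┃                   ┃             
┃┃                   ┃in.py        
┃┃                   ┃             
┃┃                   ┃             
┃┃                   ┃             
┃┃                   ┃             
┃┃                   ┃━━━━━━━━━━━━━


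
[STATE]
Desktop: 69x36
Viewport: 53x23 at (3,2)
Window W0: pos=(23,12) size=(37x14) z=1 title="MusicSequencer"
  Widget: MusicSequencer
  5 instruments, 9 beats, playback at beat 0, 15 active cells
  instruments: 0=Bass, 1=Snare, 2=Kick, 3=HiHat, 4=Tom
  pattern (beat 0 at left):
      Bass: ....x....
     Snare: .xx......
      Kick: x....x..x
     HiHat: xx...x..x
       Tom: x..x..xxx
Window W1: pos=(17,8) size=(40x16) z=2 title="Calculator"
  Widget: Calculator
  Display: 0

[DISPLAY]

                                                     
                                                     
                                                     
                                                     
                                                     
                                                     
              ┏━━━━━━━━━━━━━━━━━━━━━━━━━━━━━━━━━━━━━━
              ┃ Calculator                           
              ┠──────────────────────────────────────
              ┃                                     0
              ┃┌───┬───┬───┬───┐                     
              ┃│ 7 │ 8 │ 9 │ ÷ │                     
              ┃├───┼───┼───┼───┤                     
              ┃│ 4 │ 5 │ 6 │ × │                     
              ┃├───┼───┼───┼───┤                     
              ┃│ 1 │ 2 │ 3 │ - │                     
              ┃├───┼───┼───┼───┤                     
              ┃│ 0 │ . │ = │ + │                     
              ┃├───┼───┼───┼───┤                     
              ┃│ C │ MC│ MR│ M+│                     
              ┃└───┴───┴───┴───┘                     
              ┗━━━━━━━━━━━━━━━━━━━━━━━━━━━━━━━━━━━━━━
                    ┃                                


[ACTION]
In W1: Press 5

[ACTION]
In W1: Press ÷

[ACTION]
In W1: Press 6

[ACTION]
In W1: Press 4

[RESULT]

                                                     
                                                     
                                                     
                                                     
                                                     
                                                     
              ┏━━━━━━━━━━━━━━━━━━━━━━━━━━━━━━━━━━━━━━
              ┃ Calculator                           
              ┠──────────────────────────────────────
              ┃                                    64
              ┃┌───┬───┬───┬───┐                     
              ┃│ 7 │ 8 │ 9 │ ÷ │                     
              ┃├───┼───┼───┼───┤                     
              ┃│ 4 │ 5 │ 6 │ × │                     
              ┃├───┼───┼───┼───┤                     
              ┃│ 1 │ 2 │ 3 │ - │                     
              ┃├───┼───┼───┼───┤                     
              ┃│ 0 │ . │ = │ + │                     
              ┃├───┼───┼───┼───┤                     
              ┃│ C │ MC│ MR│ M+│                     
              ┃└───┴───┴───┴───┘                     
              ┗━━━━━━━━━━━━━━━━━━━━━━━━━━━━━━━━━━━━━━
                    ┃                                


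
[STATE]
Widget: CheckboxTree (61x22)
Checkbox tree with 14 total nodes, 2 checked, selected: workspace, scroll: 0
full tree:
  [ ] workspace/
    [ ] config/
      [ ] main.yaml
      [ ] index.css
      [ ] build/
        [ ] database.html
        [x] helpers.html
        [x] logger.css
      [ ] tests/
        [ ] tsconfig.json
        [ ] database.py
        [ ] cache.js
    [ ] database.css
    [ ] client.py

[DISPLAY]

>[-] workspace/                                              
   [-] config/                                               
     [ ] main.yaml                                           
     [ ] index.css                                           
     [-] build/                                              
       [ ] database.html                                     
       [x] helpers.html                                      
       [x] logger.css                                        
     [ ] tests/                                              
       [ ] tsconfig.json                                     
       [ ] database.py                                       
       [ ] cache.js                                          
   [ ] database.css                                          
   [ ] client.py                                             
                                                             
                                                             
                                                             
                                                             
                                                             
                                                             
                                                             
                                                             


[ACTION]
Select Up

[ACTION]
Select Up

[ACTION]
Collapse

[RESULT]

>[-] workspace/                                              
                                                             
                                                             
                                                             
                                                             
                                                             
                                                             
                                                             
                                                             
                                                             
                                                             
                                                             
                                                             
                                                             
                                                             
                                                             
                                                             
                                                             
                                                             
                                                             
                                                             
                                                             


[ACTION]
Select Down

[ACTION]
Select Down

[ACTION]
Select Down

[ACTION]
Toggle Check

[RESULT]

>[x] workspace/                                              
                                                             
                                                             
                                                             
                                                             
                                                             
                                                             
                                                             
                                                             
                                                             
                                                             
                                                             
                                                             
                                                             
                                                             
                                                             
                                                             
                                                             
                                                             
                                                             
                                                             
                                                             


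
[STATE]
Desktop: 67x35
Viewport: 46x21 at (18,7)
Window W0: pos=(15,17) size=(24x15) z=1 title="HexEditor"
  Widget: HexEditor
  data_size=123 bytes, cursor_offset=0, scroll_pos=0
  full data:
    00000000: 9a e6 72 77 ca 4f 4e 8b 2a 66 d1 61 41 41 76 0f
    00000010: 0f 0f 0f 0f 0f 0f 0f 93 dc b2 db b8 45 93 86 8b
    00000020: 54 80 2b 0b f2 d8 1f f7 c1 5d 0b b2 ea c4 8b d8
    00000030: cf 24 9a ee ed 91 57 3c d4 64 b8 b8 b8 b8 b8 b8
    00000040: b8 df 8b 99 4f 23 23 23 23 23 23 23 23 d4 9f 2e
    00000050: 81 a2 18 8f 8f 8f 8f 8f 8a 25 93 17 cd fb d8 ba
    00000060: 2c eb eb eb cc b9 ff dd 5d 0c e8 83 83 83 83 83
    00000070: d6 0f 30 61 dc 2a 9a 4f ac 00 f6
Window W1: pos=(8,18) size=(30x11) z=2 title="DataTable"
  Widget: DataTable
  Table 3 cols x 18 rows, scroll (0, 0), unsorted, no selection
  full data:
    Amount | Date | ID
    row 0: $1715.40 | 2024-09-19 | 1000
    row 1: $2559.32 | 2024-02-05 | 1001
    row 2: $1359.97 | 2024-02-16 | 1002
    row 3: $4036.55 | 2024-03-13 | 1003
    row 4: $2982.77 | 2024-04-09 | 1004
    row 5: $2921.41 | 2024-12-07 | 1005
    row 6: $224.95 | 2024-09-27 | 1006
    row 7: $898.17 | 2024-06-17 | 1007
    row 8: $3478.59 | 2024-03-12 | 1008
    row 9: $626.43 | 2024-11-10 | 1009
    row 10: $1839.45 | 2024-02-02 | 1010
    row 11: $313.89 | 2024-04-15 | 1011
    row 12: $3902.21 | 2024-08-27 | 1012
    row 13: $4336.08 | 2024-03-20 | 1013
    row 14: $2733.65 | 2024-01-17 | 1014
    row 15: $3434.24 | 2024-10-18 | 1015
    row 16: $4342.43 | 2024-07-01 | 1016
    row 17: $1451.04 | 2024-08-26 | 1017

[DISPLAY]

                                              
                                              
                                              
                                              
                                              
                                              
                                              
                                              
                                              
                                              
━━━━━━━━━━━━━━━━━━━━┓                         
━━━━━━━━━━━━━━━━━━━┓┃                         
e                  ┃┨                         
───────────────────┨┃                         
Date      │ID      ┃┃                         
──────────┼────    ┃┃                         
2024-09-19│1000    ┃┃                         
2024-02-05│1001    ┃┃                         
2024-02-16│1002    ┃┃                         
2024-03-13│1003    ┃┃                         
2024-04-09│1004    ┃┃                         


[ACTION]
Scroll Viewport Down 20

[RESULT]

                                              
                                              
                                              
━━━━━━━━━━━━━━━━━━━━┓                         
━━━━━━━━━━━━━━━━━━━┓┃                         
e                  ┃┨                         
───────────────────┨┃                         
Date      │ID      ┃┃                         
──────────┼────    ┃┃                         
2024-09-19│1000    ┃┃                         
2024-02-05│1001    ┃┃                         
2024-02-16│1002    ┃┃                         
2024-03-13│1003    ┃┃                         
2024-04-09│1004    ┃┃                         
━━━━━━━━━━━━━━━━━━━┛┃                         
                    ┃                         
                    ┃                         
━━━━━━━━━━━━━━━━━━━━┛                         
                                              
                                              
                                              


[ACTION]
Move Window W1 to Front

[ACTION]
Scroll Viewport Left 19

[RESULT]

                                              
                                              
                                              
               ┏━━━━━━━━━━━━━━━━━━━━━━┓       
        ┏━━━━━━━━━━━━━━━━━━━━━━━━━━━━┓┃       
        ┃ DataTable                  ┃┨       
        ┠────────────────────────────┨┃       
        ┃Amount  │Date      │ID      ┃┃       
        ┃────────┼──────────┼────    ┃┃       
        ┃$1715.40│2024-09-19│1000    ┃┃       
        ┃$2559.32│2024-02-05│1001    ┃┃       
        ┃$1359.97│2024-02-16│1002    ┃┃       
        ┃$4036.55│2024-03-13│1003    ┃┃       
        ┃$2982.77│2024-04-09│1004    ┃┃       
        ┗━━━━━━━━━━━━━━━━━━━━━━━━━━━━┛┃       
               ┃                      ┃       
               ┃                      ┃       
               ┗━━━━━━━━━━━━━━━━━━━━━━┛       
                                              
                                              
                                              


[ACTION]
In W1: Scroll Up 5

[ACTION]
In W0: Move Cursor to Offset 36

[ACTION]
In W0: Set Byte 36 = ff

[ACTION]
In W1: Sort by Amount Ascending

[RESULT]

                                              
                                              
                                              
               ┏━━━━━━━━━━━━━━━━━━━━━━┓       
        ┏━━━━━━━━━━━━━━━━━━━━━━━━━━━━┓┃       
        ┃ DataTable                  ┃┨       
        ┠────────────────────────────┨┃       
        ┃Amount ▲│Date      │ID      ┃┃       
        ┃────────┼──────────┼────    ┃┃       
        ┃$224.95 │2024-09-27│1006    ┃┃       
        ┃$313.89 │2024-04-15│1011    ┃┃       
        ┃$626.43 │2024-11-10│1009    ┃┃       
        ┃$898.17 │2024-06-17│1007    ┃┃       
        ┃$1359.97│2024-02-16│1002    ┃┃       
        ┗━━━━━━━━━━━━━━━━━━━━━━━━━━━━┛┃       
               ┃                      ┃       
               ┃                      ┃       
               ┗━━━━━━━━━━━━━━━━━━━━━━┛       
                                              
                                              
                                              


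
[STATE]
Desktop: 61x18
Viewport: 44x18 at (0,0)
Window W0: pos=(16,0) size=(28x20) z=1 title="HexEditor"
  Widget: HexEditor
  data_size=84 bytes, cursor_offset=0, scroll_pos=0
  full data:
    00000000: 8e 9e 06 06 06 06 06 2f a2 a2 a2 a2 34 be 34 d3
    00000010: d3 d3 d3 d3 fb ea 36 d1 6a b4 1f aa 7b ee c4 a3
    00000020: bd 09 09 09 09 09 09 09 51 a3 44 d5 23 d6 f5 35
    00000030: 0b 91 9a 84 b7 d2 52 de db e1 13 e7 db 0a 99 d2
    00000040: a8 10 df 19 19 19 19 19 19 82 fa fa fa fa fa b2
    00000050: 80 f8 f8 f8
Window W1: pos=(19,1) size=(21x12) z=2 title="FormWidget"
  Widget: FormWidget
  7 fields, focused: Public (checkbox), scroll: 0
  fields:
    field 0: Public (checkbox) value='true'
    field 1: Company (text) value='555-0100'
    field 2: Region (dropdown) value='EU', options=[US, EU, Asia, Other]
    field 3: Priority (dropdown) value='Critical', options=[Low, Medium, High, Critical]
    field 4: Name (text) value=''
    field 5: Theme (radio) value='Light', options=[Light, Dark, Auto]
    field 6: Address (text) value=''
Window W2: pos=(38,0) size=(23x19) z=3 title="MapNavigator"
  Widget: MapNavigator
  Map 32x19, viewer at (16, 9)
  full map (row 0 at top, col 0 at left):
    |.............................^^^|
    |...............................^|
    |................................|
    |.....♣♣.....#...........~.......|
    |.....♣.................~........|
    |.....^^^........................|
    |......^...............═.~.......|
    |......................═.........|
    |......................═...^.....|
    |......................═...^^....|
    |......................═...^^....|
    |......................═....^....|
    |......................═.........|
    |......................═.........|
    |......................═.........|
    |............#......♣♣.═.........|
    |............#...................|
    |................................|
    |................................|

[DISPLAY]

                ┏━━━━━━━━━━━━━━━━━━━━━┏━━━━━
                ┃ H┏━━━━━━━━━━━━━━━━━━┃ MapN
                ┠──┃ FormWidget       ┠─────
                ┃00┠──────────────────┃.....
                ┃00┃> Public:     [x] ┃♣....
                ┃00┃  Company:    [555┃.....
                ┃00┃  Region:     [EU▼┃^^...
                ┃00┃  Priority:   [Cr▼┃^....
                ┃00┃  Name:       [   ┃.....
                ┃  ┃  Theme:      (●) ┃.....
                ┃  ┃  Address:    [   ┃.....
                ┃  ┃                  ┃.....
                ┃  ┗━━━━━━━━━━━━━━━━━━┃.....
                ┃                     ┃.....
                ┃                     ┃.....
                ┃                     ┃.....
                ┃                     ┃.....
                ┃                     ┃.....


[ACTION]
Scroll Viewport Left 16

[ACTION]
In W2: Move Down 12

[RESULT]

                ┏━━━━━━━━━━━━━━━━━━━━━┏━━━━━
                ┃ H┏━━━━━━━━━━━━━━━━━━┃ MapN
                ┠──┃ FormWidget       ┠─────
                ┃00┠──────────────────┃.....
                ┃00┃> Public:     [x] ┃.....
                ┃00┃  Company:    [555┃.....
                ┃00┃  Region:     [EU▼┃.....
                ┃00┃  Priority:   [Cr▼┃.....
                ┃00┃  Name:       [   ┃.....
                ┃  ┃  Theme:      (●) ┃.....
                ┃  ┃  Address:    [   ┃.....
                ┃  ┃                  ┃     
                ┃  ┗━━━━━━━━━━━━━━━━━━┃     
                ┃                     ┃     
                ┃                     ┃     
                ┃                     ┃     
                ┃                     ┃     
                ┃                     ┃     


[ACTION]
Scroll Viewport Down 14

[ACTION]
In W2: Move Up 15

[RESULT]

                ┏━━━━━━━━━━━━━━━━━━━━━┏━━━━━
                ┃ H┏━━━━━━━━━━━━━━━━━━┃ MapN
                ┠──┃ FormWidget       ┠─────
                ┃00┠──────────────────┃     
                ┃00┃> Public:     [x] ┃     
                ┃00┃  Company:    [555┃     
                ┃00┃  Region:     [EU▼┃     
                ┃00┃  Priority:   [Cr▼┃.....
                ┃00┃  Name:       [   ┃.....
                ┃  ┃  Theme:      (●) ┃.....
                ┃  ┃  Address:    [   ┃♣....
                ┃  ┃                  ┃.....
                ┃  ┗━━━━━━━━━━━━━━━━━━┃^^...
                ┃                     ┃^....
                ┃                     ┃.....
                ┃                     ┃.....
                ┃                     ┃.....
                ┃                     ┃.....


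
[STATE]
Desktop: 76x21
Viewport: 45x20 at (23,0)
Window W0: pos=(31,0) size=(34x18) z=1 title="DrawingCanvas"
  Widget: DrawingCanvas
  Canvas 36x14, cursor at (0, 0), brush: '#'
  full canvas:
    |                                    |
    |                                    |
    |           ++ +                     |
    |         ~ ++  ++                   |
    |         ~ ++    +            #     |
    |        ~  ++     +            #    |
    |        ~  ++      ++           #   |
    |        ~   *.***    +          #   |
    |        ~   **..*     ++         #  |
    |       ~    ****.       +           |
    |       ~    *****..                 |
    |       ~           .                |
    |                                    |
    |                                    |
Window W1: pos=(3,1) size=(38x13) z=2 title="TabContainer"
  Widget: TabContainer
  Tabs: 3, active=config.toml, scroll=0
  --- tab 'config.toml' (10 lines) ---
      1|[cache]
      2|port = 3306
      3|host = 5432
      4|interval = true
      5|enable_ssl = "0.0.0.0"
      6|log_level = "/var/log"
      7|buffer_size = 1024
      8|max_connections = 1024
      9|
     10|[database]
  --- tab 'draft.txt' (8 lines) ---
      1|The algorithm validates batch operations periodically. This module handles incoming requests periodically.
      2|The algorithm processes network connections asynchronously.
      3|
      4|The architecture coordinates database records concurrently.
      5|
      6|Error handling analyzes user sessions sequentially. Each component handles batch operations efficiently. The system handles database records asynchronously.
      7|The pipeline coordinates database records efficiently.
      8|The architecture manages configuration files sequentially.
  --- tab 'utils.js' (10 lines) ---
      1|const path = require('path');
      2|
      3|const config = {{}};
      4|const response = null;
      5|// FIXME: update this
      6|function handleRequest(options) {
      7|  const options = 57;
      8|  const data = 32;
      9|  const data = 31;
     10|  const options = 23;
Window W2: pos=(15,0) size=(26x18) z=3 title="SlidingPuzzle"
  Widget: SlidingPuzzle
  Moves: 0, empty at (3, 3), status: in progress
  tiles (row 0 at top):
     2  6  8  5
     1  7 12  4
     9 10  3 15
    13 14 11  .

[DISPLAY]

━━━━━━━━━━━━━━━━━┓━━━━━━━━━━━━━━━━━━━━━━━┓   
gPuzzle          ┃anvas                  ┃   
─────────────────┨───────────────────────┨   
───┬────┬────┐   ┃                       ┃   
 6 │  8 │  5 │   ┃                       ┃   
───┼────┼────┤   ┃  ++ +                 ┃   
 7 │ 12 │  4 │   ┃~ ++  ++               ┃   
───┼────┼────┤   ┃~ ++    +            # ┃   
10 │  3 │ 15 │   ┃  ++     +            #┃   
───┼────┼────┤   ┃  ++      ++           ┃   
14 │ 11 │    │   ┃   *.***    +          ┃   
───┴────┴────┘   ┃   **..*     ++        ┃   
0                ┃   ****.       +       ┃   
                 ┃   *****..             ┃   
                 ┃          .            ┃   
                 ┃                       ┃   
                 ┃                       ┃   
━━━━━━━━━━━━━━━━━┛━━━━━━━━━━━━━━━━━━━━━━━┛   
                                             
                                             


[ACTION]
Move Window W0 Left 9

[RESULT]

━━━━━━━━━━━━━━━━━┓━━━━━━━━━━━━━━┓            
gPuzzle          ┃              ┃            
─────────────────┨──────────────┨            
───┬────┬────┐   ┃              ┃            
 6 │  8 │  5 │   ┃              ┃            
───┼────┼────┤   ┃              ┃            
 7 │ 12 │  4 │   ┃              ┃            
───┼────┼────┤   ┃            # ┃            
10 │  3 │ 15 │   ┃+            #┃            
───┼────┼────┤   ┃ ++           ┃            
14 │ 11 │    │   ┃   +          ┃            
───┴────┴────┘   ┃    ++        ┃            
0                ┃      +       ┃            
                 ┃.             ┃            
                 ┃ .            ┃            
                 ┃              ┃            
                 ┃              ┃            
━━━━━━━━━━━━━━━━━┛━━━━━━━━━━━━━━┛            
                                             
                                             


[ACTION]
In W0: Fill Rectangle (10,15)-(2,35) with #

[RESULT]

━━━━━━━━━━━━━━━━━┓━━━━━━━━━━━━━━┓            
gPuzzle          ┃              ┃            
─────────────────┨──────────────┨            
───┬────┬────┐   ┃              ┃            
 6 │  8 │  5 │   ┃              ┃            
───┼────┼────┤   ┃##############┃            
 7 │ 12 │  4 │   ┃##############┃            
───┼────┼────┤   ┃##############┃            
10 │  3 │ 15 │   ┃##############┃            
───┼────┼────┤   ┃##############┃            
14 │ 11 │    │   ┃##############┃            
───┴────┴────┘   ┃##############┃            
0                ┃##############┃            
                 ┃##############┃            
                 ┃ .            ┃            
                 ┃              ┃            
                 ┃              ┃            
━━━━━━━━━━━━━━━━━┛━━━━━━━━━━━━━━┛            
                                             
                                             


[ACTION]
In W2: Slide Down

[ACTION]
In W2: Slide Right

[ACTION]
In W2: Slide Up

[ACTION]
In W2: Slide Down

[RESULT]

━━━━━━━━━━━━━━━━━┓━━━━━━━━━━━━━━┓            
gPuzzle          ┃              ┃            
─────────────────┨──────────────┨            
───┬────┬────┐   ┃              ┃            
 6 │  8 │  5 │   ┃              ┃            
───┼────┼────┤   ┃##############┃            
 7 │ 12 │  4 │   ┃##############┃            
───┼────┼────┤   ┃##############┃            
10 │    │  3 │   ┃##############┃            
───┼────┼────┤   ┃##############┃            
14 │ 11 │ 15 │   ┃##############┃            
───┴────┴────┘   ┃##############┃            
4                ┃##############┃            
                 ┃##############┃            
                 ┃ .            ┃            
                 ┃              ┃            
                 ┃              ┃            
━━━━━━━━━━━━━━━━━┛━━━━━━━━━━━━━━┛            
                                             
                                             


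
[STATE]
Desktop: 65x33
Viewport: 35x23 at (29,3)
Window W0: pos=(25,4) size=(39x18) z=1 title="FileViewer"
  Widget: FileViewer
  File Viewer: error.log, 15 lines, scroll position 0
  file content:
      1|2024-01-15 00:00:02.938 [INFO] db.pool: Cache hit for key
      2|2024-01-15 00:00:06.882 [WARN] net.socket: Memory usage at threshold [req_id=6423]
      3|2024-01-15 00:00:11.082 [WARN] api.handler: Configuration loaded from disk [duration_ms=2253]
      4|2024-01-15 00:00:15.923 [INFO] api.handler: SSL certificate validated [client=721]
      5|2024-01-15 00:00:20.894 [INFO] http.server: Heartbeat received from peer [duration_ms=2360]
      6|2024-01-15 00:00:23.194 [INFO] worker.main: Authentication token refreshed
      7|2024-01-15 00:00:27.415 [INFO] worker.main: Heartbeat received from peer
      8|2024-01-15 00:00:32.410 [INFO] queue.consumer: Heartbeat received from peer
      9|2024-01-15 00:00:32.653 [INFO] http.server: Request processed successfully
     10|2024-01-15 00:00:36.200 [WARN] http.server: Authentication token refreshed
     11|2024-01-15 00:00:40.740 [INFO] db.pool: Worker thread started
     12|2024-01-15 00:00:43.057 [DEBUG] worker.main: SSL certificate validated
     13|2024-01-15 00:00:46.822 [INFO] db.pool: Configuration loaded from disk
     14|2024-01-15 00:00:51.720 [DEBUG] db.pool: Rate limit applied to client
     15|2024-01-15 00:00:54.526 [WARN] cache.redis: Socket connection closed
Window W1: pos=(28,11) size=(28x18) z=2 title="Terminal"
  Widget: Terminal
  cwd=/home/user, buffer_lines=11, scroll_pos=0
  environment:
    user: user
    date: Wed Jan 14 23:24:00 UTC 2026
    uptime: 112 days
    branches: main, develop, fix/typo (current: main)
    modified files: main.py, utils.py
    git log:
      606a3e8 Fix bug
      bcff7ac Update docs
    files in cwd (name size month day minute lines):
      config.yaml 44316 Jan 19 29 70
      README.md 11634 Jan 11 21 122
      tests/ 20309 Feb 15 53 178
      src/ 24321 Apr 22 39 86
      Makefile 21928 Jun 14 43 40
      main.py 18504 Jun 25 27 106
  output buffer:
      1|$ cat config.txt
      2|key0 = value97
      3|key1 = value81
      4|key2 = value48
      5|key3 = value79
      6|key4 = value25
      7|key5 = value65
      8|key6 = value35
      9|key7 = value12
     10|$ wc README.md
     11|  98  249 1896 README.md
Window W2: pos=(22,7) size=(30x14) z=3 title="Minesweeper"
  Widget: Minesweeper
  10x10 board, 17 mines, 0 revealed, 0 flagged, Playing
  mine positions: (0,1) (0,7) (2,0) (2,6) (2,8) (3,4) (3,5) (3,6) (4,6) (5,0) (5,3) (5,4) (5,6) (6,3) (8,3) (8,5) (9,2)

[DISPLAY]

                                   
━━━━━━━━━━━━━━━━━━━━━━━━━━━━━━━━━━┓
leViewer                          ┃
──────────────────────────────────┨
━━━━━━━━━━━━━━━━━━━━━━┓NFO] db.po▲┃
weeper                ┃ARN] net.s█┃
──────────────────────┨ARN] api.h░┃
■■■■                  ┃NFO] api.h░┃
■■■■                  ┃━━━┓ http.░┃
■■■■                  ┃   ┃ worke░┃
■■■■                  ┃───┨ worke░┃
■■■■                  ┃   ┃ queue░┃
■■■■                  ┃   ┃ http.░┃
■■■■                  ┃   ┃ http.░┃
■■■■                  ┃   ┃ db.po░┃
■■■■                  ┃   ┃] work░┃
■■■■                  ┃   ┃ db.po░┃
━━━━━━━━━━━━━━━━━━━━━━┛   ┃] db.p▼┃
key6 = value35            ┃━━━━━━━┛
key7 = value12            ┃        
$ wc README.md            ┃        
  98  249 1896 README.md  ┃        
$ █                       ┃        


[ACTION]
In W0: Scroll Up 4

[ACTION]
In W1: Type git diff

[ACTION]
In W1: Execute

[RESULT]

                                   
━━━━━━━━━━━━━━━━━━━━━━━━━━━━━━━━━━┓
leViewer                          ┃
──────────────────────────────────┨
━━━━━━━━━━━━━━━━━━━━━━┓NFO] db.po▲┃
weeper                ┃ARN] net.s█┃
──────────────────────┨ARN] api.h░┃
■■■■                  ┃NFO] api.h░┃
■■■■                  ┃━━━┓ http.░┃
■■■■                  ┃   ┃ worke░┃
■■■■                  ┃───┨ worke░┃
■■■■                  ┃   ┃ queue░┃
■■■■                  ┃   ┃ http.░┃
■■■■                  ┃   ┃ http.░┃
■■■■                  ┃   ┃ db.po░┃
■■■■                  ┃   ┃] work░┃
■■■■                  ┃d  ┃ db.po░┃
━━━━━━━━━━━━━━━━━━━━━━┛   ┃] db.p▼┃
diff --git a/main.py b/mai┃━━━━━━━┛
--- a/main.py             ┃        
+++ b/main.py             ┃        
@@ -1,3 +1,4 @@           ┃        
+# updated                ┃        
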